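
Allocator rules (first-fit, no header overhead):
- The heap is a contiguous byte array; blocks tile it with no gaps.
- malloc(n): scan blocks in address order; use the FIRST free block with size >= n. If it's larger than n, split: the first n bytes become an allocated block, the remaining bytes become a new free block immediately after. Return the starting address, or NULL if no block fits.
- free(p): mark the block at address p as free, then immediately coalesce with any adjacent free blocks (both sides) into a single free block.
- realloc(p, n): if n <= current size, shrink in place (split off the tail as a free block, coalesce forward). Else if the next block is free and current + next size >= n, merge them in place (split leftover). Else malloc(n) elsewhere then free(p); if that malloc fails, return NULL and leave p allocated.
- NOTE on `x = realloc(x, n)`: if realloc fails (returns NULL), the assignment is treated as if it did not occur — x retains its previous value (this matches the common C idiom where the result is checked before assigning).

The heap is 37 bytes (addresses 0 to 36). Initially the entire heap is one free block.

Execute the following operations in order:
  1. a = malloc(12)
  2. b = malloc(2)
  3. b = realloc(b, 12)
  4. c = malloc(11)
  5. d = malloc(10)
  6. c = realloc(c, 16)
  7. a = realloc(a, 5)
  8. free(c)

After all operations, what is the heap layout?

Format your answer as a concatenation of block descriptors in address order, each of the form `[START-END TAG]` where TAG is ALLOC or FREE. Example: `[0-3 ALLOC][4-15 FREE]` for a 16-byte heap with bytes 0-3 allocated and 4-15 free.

Answer: [0-4 ALLOC][5-11 FREE][12-23 ALLOC][24-36 FREE]

Derivation:
Op 1: a = malloc(12) -> a = 0; heap: [0-11 ALLOC][12-36 FREE]
Op 2: b = malloc(2) -> b = 12; heap: [0-11 ALLOC][12-13 ALLOC][14-36 FREE]
Op 3: b = realloc(b, 12) -> b = 12; heap: [0-11 ALLOC][12-23 ALLOC][24-36 FREE]
Op 4: c = malloc(11) -> c = 24; heap: [0-11 ALLOC][12-23 ALLOC][24-34 ALLOC][35-36 FREE]
Op 5: d = malloc(10) -> d = NULL; heap: [0-11 ALLOC][12-23 ALLOC][24-34 ALLOC][35-36 FREE]
Op 6: c = realloc(c, 16) -> NULL (c unchanged); heap: [0-11 ALLOC][12-23 ALLOC][24-34 ALLOC][35-36 FREE]
Op 7: a = realloc(a, 5) -> a = 0; heap: [0-4 ALLOC][5-11 FREE][12-23 ALLOC][24-34 ALLOC][35-36 FREE]
Op 8: free(c) -> (freed c); heap: [0-4 ALLOC][5-11 FREE][12-23 ALLOC][24-36 FREE]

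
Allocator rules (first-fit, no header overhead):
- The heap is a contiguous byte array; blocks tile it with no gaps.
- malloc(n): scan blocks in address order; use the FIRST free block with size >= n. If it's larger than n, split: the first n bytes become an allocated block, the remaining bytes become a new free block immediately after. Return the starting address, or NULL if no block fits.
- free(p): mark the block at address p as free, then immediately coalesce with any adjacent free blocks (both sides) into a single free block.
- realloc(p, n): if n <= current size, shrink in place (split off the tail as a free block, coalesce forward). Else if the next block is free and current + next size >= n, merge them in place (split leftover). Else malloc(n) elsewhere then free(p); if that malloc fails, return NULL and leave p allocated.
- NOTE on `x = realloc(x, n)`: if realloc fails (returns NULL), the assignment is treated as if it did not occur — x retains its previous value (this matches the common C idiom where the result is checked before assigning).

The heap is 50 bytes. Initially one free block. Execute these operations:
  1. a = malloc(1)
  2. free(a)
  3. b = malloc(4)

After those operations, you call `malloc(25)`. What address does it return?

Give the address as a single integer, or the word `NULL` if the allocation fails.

Op 1: a = malloc(1) -> a = 0; heap: [0-0 ALLOC][1-49 FREE]
Op 2: free(a) -> (freed a); heap: [0-49 FREE]
Op 3: b = malloc(4) -> b = 0; heap: [0-3 ALLOC][4-49 FREE]
malloc(25): first-fit scan over [0-3 ALLOC][4-49 FREE] -> 4

Answer: 4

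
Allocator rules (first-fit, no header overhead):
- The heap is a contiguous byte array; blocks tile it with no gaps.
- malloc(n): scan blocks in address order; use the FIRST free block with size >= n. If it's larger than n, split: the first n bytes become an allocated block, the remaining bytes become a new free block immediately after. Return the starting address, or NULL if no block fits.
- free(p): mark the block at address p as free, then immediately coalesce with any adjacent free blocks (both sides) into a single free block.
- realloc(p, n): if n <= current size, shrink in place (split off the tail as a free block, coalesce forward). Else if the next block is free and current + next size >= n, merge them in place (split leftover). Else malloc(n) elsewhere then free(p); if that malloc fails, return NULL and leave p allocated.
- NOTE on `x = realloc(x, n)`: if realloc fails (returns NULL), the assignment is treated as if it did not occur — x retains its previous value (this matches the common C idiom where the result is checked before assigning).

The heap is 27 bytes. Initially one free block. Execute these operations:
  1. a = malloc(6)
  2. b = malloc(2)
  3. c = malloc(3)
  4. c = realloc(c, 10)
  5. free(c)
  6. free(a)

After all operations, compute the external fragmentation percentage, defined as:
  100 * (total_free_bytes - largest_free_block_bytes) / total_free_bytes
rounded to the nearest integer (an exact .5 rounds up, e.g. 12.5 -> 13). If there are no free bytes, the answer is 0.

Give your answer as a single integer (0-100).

Op 1: a = malloc(6) -> a = 0; heap: [0-5 ALLOC][6-26 FREE]
Op 2: b = malloc(2) -> b = 6; heap: [0-5 ALLOC][6-7 ALLOC][8-26 FREE]
Op 3: c = malloc(3) -> c = 8; heap: [0-5 ALLOC][6-7 ALLOC][8-10 ALLOC][11-26 FREE]
Op 4: c = realloc(c, 10) -> c = 8; heap: [0-5 ALLOC][6-7 ALLOC][8-17 ALLOC][18-26 FREE]
Op 5: free(c) -> (freed c); heap: [0-5 ALLOC][6-7 ALLOC][8-26 FREE]
Op 6: free(a) -> (freed a); heap: [0-5 FREE][6-7 ALLOC][8-26 FREE]
Free blocks: [6 19] total_free=25 largest=19 -> 100*(25-19)/25 = 600/25 = 24

Answer: 24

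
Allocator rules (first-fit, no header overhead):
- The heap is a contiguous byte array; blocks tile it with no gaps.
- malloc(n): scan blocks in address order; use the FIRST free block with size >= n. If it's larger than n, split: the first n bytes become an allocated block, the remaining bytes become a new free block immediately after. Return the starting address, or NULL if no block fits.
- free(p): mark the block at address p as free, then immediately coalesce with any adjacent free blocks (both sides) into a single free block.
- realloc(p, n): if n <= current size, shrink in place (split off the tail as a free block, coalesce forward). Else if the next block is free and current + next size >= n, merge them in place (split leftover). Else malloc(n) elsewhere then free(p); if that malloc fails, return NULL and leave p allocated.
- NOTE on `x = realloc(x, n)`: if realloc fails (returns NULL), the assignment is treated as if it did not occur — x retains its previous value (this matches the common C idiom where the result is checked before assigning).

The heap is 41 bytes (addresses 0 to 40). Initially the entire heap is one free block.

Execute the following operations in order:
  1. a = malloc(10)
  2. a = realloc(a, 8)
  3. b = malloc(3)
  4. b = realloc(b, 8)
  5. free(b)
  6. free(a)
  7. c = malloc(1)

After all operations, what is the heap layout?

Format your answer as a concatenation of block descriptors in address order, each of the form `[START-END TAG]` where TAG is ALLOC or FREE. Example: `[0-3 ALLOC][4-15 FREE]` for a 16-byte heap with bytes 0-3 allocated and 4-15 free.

Answer: [0-0 ALLOC][1-40 FREE]

Derivation:
Op 1: a = malloc(10) -> a = 0; heap: [0-9 ALLOC][10-40 FREE]
Op 2: a = realloc(a, 8) -> a = 0; heap: [0-7 ALLOC][8-40 FREE]
Op 3: b = malloc(3) -> b = 8; heap: [0-7 ALLOC][8-10 ALLOC][11-40 FREE]
Op 4: b = realloc(b, 8) -> b = 8; heap: [0-7 ALLOC][8-15 ALLOC][16-40 FREE]
Op 5: free(b) -> (freed b); heap: [0-7 ALLOC][8-40 FREE]
Op 6: free(a) -> (freed a); heap: [0-40 FREE]
Op 7: c = malloc(1) -> c = 0; heap: [0-0 ALLOC][1-40 FREE]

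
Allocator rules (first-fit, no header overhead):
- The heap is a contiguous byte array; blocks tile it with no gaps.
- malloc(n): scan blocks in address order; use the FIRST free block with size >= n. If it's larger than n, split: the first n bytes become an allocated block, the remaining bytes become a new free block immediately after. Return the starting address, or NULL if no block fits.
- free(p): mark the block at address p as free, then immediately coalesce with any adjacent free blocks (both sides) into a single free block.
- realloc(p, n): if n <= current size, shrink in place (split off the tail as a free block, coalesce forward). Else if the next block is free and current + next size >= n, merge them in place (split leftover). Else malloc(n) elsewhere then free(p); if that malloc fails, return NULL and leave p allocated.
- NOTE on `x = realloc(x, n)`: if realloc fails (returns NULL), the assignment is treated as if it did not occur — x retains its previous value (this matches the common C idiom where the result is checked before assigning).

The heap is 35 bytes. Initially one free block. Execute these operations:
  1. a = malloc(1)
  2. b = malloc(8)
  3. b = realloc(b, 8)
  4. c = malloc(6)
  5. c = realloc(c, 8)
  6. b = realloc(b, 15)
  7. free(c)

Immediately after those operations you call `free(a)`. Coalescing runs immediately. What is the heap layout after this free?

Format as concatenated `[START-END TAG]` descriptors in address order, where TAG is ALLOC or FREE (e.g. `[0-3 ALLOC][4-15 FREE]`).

Answer: [0-16 FREE][17-31 ALLOC][32-34 FREE]

Derivation:
Op 1: a = malloc(1) -> a = 0; heap: [0-0 ALLOC][1-34 FREE]
Op 2: b = malloc(8) -> b = 1; heap: [0-0 ALLOC][1-8 ALLOC][9-34 FREE]
Op 3: b = realloc(b, 8) -> b = 1; heap: [0-0 ALLOC][1-8 ALLOC][9-34 FREE]
Op 4: c = malloc(6) -> c = 9; heap: [0-0 ALLOC][1-8 ALLOC][9-14 ALLOC][15-34 FREE]
Op 5: c = realloc(c, 8) -> c = 9; heap: [0-0 ALLOC][1-8 ALLOC][9-16 ALLOC][17-34 FREE]
Op 6: b = realloc(b, 15) -> b = 17; heap: [0-0 ALLOC][1-8 FREE][9-16 ALLOC][17-31 ALLOC][32-34 FREE]
Op 7: free(c) -> (freed c); heap: [0-0 ALLOC][1-16 FREE][17-31 ALLOC][32-34 FREE]
free(a): a = 0 -> block [0-0 ALLOC]; mark free, coalesce with adjacent free neighbors -> [0-16 FREE][17-31 ALLOC][32-34 FREE]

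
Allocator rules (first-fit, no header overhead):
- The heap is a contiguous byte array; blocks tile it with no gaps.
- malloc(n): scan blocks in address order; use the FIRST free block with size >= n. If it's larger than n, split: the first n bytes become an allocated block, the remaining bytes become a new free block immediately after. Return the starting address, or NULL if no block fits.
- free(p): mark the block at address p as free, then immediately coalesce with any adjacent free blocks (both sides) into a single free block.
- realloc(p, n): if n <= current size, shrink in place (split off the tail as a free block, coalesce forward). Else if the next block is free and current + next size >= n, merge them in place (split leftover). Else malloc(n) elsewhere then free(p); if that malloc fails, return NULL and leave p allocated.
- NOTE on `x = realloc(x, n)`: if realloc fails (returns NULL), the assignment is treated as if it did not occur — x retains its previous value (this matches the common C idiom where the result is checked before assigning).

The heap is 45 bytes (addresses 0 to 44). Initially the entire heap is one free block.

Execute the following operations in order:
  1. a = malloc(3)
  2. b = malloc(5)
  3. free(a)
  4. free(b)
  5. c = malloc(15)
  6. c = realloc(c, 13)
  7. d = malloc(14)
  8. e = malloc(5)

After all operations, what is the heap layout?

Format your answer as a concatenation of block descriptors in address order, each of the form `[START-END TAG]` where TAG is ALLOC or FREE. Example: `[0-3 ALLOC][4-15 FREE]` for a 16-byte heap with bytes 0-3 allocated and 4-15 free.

Answer: [0-12 ALLOC][13-26 ALLOC][27-31 ALLOC][32-44 FREE]

Derivation:
Op 1: a = malloc(3) -> a = 0; heap: [0-2 ALLOC][3-44 FREE]
Op 2: b = malloc(5) -> b = 3; heap: [0-2 ALLOC][3-7 ALLOC][8-44 FREE]
Op 3: free(a) -> (freed a); heap: [0-2 FREE][3-7 ALLOC][8-44 FREE]
Op 4: free(b) -> (freed b); heap: [0-44 FREE]
Op 5: c = malloc(15) -> c = 0; heap: [0-14 ALLOC][15-44 FREE]
Op 6: c = realloc(c, 13) -> c = 0; heap: [0-12 ALLOC][13-44 FREE]
Op 7: d = malloc(14) -> d = 13; heap: [0-12 ALLOC][13-26 ALLOC][27-44 FREE]
Op 8: e = malloc(5) -> e = 27; heap: [0-12 ALLOC][13-26 ALLOC][27-31 ALLOC][32-44 FREE]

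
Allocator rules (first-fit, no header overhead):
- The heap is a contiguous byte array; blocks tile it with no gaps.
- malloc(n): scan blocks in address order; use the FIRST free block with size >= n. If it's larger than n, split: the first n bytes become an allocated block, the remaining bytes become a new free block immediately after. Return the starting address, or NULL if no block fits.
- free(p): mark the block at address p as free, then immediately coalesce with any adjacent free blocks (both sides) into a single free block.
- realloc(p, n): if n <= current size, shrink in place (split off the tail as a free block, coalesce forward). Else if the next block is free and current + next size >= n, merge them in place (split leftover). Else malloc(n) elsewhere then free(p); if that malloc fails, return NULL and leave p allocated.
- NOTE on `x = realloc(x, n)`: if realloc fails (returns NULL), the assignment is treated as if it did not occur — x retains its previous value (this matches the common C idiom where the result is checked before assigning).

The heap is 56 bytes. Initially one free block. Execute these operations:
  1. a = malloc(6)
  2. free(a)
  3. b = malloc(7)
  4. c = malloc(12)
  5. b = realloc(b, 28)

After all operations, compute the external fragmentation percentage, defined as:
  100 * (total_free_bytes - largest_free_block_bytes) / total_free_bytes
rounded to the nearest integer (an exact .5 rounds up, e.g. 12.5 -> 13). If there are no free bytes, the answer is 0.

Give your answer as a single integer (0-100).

Op 1: a = malloc(6) -> a = 0; heap: [0-5 ALLOC][6-55 FREE]
Op 2: free(a) -> (freed a); heap: [0-55 FREE]
Op 3: b = malloc(7) -> b = 0; heap: [0-6 ALLOC][7-55 FREE]
Op 4: c = malloc(12) -> c = 7; heap: [0-6 ALLOC][7-18 ALLOC][19-55 FREE]
Op 5: b = realloc(b, 28) -> b = 19; heap: [0-6 FREE][7-18 ALLOC][19-46 ALLOC][47-55 FREE]
Free blocks: [7 9] total_free=16 largest=9 -> 100*(16-9)/16 = 700/16 = 43.75 -> rounds to 44

Answer: 44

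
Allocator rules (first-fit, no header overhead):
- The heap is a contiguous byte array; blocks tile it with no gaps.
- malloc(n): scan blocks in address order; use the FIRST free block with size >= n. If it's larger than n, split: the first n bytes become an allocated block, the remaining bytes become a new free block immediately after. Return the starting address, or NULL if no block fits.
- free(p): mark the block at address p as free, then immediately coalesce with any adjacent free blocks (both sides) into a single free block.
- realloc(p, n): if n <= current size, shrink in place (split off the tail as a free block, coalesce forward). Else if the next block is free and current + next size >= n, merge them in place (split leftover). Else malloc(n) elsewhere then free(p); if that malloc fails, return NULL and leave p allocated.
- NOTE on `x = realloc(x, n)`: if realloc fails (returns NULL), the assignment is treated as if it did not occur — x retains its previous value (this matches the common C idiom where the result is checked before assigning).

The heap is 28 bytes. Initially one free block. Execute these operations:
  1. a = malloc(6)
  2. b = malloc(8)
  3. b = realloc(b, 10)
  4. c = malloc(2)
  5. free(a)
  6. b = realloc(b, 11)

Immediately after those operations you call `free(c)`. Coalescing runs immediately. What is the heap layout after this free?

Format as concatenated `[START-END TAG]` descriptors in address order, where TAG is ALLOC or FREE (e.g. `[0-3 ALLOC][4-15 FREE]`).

Answer: [0-5 FREE][6-15 ALLOC][16-27 FREE]

Derivation:
Op 1: a = malloc(6) -> a = 0; heap: [0-5 ALLOC][6-27 FREE]
Op 2: b = malloc(8) -> b = 6; heap: [0-5 ALLOC][6-13 ALLOC][14-27 FREE]
Op 3: b = realloc(b, 10) -> b = 6; heap: [0-5 ALLOC][6-15 ALLOC][16-27 FREE]
Op 4: c = malloc(2) -> c = 16; heap: [0-5 ALLOC][6-15 ALLOC][16-17 ALLOC][18-27 FREE]
Op 5: free(a) -> (freed a); heap: [0-5 FREE][6-15 ALLOC][16-17 ALLOC][18-27 FREE]
Op 6: b = realloc(b, 11) -> NULL (b unchanged); heap: [0-5 FREE][6-15 ALLOC][16-17 ALLOC][18-27 FREE]
free(c): c = 16 -> block [16-17 ALLOC]; mark free, coalesce with adjacent free neighbors -> [0-5 FREE][6-15 ALLOC][16-27 FREE]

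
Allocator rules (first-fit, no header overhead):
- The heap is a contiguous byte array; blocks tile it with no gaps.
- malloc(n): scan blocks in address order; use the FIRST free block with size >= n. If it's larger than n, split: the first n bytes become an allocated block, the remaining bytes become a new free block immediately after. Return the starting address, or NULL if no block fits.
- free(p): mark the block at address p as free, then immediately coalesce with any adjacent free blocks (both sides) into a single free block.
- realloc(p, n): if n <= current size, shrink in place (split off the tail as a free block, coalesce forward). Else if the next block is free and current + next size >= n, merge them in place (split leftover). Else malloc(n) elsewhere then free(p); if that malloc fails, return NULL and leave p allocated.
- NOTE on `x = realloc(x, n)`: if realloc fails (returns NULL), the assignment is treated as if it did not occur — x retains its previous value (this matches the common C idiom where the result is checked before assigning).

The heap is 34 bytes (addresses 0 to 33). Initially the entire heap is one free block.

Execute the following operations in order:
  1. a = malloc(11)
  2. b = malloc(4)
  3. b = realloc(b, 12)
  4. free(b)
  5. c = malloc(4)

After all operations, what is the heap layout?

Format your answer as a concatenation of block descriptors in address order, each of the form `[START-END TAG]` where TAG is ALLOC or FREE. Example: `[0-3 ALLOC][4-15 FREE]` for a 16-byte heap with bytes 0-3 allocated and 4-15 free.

Op 1: a = malloc(11) -> a = 0; heap: [0-10 ALLOC][11-33 FREE]
Op 2: b = malloc(4) -> b = 11; heap: [0-10 ALLOC][11-14 ALLOC][15-33 FREE]
Op 3: b = realloc(b, 12) -> b = 11; heap: [0-10 ALLOC][11-22 ALLOC][23-33 FREE]
Op 4: free(b) -> (freed b); heap: [0-10 ALLOC][11-33 FREE]
Op 5: c = malloc(4) -> c = 11; heap: [0-10 ALLOC][11-14 ALLOC][15-33 FREE]

Answer: [0-10 ALLOC][11-14 ALLOC][15-33 FREE]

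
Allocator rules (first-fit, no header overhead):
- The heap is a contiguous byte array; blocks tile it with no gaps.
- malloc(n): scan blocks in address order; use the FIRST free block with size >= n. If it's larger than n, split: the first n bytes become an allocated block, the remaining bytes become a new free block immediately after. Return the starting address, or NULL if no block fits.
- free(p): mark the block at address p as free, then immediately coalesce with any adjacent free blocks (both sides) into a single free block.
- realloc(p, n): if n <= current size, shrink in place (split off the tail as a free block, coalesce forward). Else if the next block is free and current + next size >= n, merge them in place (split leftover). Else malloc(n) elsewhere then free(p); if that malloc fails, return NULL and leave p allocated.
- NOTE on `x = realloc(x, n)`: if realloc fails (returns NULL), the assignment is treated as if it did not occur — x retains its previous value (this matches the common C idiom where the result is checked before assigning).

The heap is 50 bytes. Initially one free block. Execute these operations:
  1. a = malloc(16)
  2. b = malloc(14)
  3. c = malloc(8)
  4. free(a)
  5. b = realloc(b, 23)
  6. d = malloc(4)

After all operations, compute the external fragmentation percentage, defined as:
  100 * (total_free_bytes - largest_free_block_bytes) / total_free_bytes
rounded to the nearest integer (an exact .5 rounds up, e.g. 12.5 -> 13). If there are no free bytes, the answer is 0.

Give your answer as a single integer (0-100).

Op 1: a = malloc(16) -> a = 0; heap: [0-15 ALLOC][16-49 FREE]
Op 2: b = malloc(14) -> b = 16; heap: [0-15 ALLOC][16-29 ALLOC][30-49 FREE]
Op 3: c = malloc(8) -> c = 30; heap: [0-15 ALLOC][16-29 ALLOC][30-37 ALLOC][38-49 FREE]
Op 4: free(a) -> (freed a); heap: [0-15 FREE][16-29 ALLOC][30-37 ALLOC][38-49 FREE]
Op 5: b = realloc(b, 23) -> NULL (b unchanged); heap: [0-15 FREE][16-29 ALLOC][30-37 ALLOC][38-49 FREE]
Op 6: d = malloc(4) -> d = 0; heap: [0-3 ALLOC][4-15 FREE][16-29 ALLOC][30-37 ALLOC][38-49 FREE]
Free blocks: [12 12] total_free=24 largest=12 -> 100*(24-12)/24 = 1200/24 = 50

Answer: 50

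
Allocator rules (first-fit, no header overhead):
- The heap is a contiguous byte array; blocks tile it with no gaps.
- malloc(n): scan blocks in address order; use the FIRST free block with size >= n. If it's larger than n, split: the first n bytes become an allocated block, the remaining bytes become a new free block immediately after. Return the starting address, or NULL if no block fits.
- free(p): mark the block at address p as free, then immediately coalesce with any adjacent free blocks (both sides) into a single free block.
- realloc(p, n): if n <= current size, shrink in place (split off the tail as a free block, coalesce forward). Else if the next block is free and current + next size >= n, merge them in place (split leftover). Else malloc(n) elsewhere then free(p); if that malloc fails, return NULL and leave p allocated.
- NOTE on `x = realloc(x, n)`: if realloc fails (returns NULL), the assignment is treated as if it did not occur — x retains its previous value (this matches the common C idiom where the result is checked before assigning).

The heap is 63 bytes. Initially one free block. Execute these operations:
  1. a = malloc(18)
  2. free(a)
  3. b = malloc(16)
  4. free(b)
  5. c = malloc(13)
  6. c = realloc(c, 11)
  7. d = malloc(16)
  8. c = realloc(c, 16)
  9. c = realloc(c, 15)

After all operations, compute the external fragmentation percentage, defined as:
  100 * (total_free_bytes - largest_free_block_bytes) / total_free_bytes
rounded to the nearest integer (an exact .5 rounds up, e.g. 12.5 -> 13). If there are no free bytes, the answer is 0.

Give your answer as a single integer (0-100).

Answer: 34

Derivation:
Op 1: a = malloc(18) -> a = 0; heap: [0-17 ALLOC][18-62 FREE]
Op 2: free(a) -> (freed a); heap: [0-62 FREE]
Op 3: b = malloc(16) -> b = 0; heap: [0-15 ALLOC][16-62 FREE]
Op 4: free(b) -> (freed b); heap: [0-62 FREE]
Op 5: c = malloc(13) -> c = 0; heap: [0-12 ALLOC][13-62 FREE]
Op 6: c = realloc(c, 11) -> c = 0; heap: [0-10 ALLOC][11-62 FREE]
Op 7: d = malloc(16) -> d = 11; heap: [0-10 ALLOC][11-26 ALLOC][27-62 FREE]
Op 8: c = realloc(c, 16) -> c = 27; heap: [0-10 FREE][11-26 ALLOC][27-42 ALLOC][43-62 FREE]
Op 9: c = realloc(c, 15) -> c = 27; heap: [0-10 FREE][11-26 ALLOC][27-41 ALLOC][42-62 FREE]
Free blocks: [11 21] total_free=32 largest=21 -> 100*(32-21)/32 = 1100/32 = 34.375 -> rounds to 34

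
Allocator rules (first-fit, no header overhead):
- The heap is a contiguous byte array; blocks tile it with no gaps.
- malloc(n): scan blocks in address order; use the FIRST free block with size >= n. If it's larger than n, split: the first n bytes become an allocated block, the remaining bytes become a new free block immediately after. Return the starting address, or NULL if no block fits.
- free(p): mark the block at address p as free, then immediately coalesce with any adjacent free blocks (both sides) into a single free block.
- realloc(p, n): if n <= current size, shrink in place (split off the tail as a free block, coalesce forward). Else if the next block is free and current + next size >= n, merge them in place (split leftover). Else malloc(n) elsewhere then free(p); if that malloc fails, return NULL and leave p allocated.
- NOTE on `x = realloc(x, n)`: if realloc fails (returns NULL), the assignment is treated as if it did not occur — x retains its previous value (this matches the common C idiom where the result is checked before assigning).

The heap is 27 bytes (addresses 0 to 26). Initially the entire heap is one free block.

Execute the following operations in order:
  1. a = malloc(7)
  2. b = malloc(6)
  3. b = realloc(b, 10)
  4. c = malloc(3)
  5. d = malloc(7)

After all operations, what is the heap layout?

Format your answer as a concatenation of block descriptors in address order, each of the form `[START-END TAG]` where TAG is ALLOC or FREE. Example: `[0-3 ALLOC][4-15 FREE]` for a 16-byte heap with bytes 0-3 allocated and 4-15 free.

Op 1: a = malloc(7) -> a = 0; heap: [0-6 ALLOC][7-26 FREE]
Op 2: b = malloc(6) -> b = 7; heap: [0-6 ALLOC][7-12 ALLOC][13-26 FREE]
Op 3: b = realloc(b, 10) -> b = 7; heap: [0-6 ALLOC][7-16 ALLOC][17-26 FREE]
Op 4: c = malloc(3) -> c = 17; heap: [0-6 ALLOC][7-16 ALLOC][17-19 ALLOC][20-26 FREE]
Op 5: d = malloc(7) -> d = 20; heap: [0-6 ALLOC][7-16 ALLOC][17-19 ALLOC][20-26 ALLOC]

Answer: [0-6 ALLOC][7-16 ALLOC][17-19 ALLOC][20-26 ALLOC]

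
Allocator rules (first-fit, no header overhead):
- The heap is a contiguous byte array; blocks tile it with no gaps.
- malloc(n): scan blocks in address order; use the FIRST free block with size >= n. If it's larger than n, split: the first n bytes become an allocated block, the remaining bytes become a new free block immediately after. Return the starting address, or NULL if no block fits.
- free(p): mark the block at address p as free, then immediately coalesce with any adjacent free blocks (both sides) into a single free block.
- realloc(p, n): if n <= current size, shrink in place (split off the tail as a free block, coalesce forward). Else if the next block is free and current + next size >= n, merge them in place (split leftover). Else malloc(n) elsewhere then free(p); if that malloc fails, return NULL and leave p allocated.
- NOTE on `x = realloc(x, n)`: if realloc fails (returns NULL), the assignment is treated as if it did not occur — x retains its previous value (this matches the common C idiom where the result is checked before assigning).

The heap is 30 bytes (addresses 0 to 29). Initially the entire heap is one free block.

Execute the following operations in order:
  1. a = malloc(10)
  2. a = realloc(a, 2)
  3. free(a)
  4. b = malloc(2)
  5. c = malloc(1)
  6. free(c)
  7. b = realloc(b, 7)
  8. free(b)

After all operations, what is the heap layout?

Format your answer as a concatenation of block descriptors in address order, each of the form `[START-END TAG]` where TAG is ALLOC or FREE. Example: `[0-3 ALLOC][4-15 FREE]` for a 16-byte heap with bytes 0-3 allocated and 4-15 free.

Answer: [0-29 FREE]

Derivation:
Op 1: a = malloc(10) -> a = 0; heap: [0-9 ALLOC][10-29 FREE]
Op 2: a = realloc(a, 2) -> a = 0; heap: [0-1 ALLOC][2-29 FREE]
Op 3: free(a) -> (freed a); heap: [0-29 FREE]
Op 4: b = malloc(2) -> b = 0; heap: [0-1 ALLOC][2-29 FREE]
Op 5: c = malloc(1) -> c = 2; heap: [0-1 ALLOC][2-2 ALLOC][3-29 FREE]
Op 6: free(c) -> (freed c); heap: [0-1 ALLOC][2-29 FREE]
Op 7: b = realloc(b, 7) -> b = 0; heap: [0-6 ALLOC][7-29 FREE]
Op 8: free(b) -> (freed b); heap: [0-29 FREE]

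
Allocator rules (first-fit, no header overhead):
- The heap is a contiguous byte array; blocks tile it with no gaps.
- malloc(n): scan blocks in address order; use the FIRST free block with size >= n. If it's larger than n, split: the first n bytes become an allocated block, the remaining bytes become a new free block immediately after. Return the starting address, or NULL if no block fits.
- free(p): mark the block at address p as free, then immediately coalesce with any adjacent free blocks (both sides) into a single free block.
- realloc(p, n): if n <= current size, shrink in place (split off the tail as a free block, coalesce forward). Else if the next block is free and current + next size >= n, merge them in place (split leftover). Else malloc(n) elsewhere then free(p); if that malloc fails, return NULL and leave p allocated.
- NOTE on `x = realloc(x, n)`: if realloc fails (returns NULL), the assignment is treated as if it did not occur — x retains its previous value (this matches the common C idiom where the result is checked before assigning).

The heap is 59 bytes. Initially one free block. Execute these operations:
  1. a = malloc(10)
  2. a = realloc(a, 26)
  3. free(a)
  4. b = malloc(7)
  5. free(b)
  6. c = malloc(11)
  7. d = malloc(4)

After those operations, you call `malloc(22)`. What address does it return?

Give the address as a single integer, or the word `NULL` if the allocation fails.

Op 1: a = malloc(10) -> a = 0; heap: [0-9 ALLOC][10-58 FREE]
Op 2: a = realloc(a, 26) -> a = 0; heap: [0-25 ALLOC][26-58 FREE]
Op 3: free(a) -> (freed a); heap: [0-58 FREE]
Op 4: b = malloc(7) -> b = 0; heap: [0-6 ALLOC][7-58 FREE]
Op 5: free(b) -> (freed b); heap: [0-58 FREE]
Op 6: c = malloc(11) -> c = 0; heap: [0-10 ALLOC][11-58 FREE]
Op 7: d = malloc(4) -> d = 11; heap: [0-10 ALLOC][11-14 ALLOC][15-58 FREE]
malloc(22): first-fit scan over [0-10 ALLOC][11-14 ALLOC][15-58 FREE] -> 15

Answer: 15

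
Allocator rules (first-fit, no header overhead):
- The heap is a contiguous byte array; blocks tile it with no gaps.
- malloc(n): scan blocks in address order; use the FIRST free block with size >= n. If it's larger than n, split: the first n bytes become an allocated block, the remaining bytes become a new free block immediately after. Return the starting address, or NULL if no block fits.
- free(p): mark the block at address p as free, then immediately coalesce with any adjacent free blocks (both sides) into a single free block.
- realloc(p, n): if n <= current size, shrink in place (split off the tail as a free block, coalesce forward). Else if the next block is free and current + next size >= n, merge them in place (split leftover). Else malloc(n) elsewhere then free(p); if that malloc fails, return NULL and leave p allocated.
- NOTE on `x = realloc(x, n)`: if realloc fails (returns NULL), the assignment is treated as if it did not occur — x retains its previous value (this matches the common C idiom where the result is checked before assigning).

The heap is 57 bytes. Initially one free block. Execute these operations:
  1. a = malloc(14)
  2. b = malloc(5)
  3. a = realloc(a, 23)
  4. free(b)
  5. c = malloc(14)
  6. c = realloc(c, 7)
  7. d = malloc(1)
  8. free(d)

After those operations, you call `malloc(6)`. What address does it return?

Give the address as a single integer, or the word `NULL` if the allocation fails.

Op 1: a = malloc(14) -> a = 0; heap: [0-13 ALLOC][14-56 FREE]
Op 2: b = malloc(5) -> b = 14; heap: [0-13 ALLOC][14-18 ALLOC][19-56 FREE]
Op 3: a = realloc(a, 23) -> a = 19; heap: [0-13 FREE][14-18 ALLOC][19-41 ALLOC][42-56 FREE]
Op 4: free(b) -> (freed b); heap: [0-18 FREE][19-41 ALLOC][42-56 FREE]
Op 5: c = malloc(14) -> c = 0; heap: [0-13 ALLOC][14-18 FREE][19-41 ALLOC][42-56 FREE]
Op 6: c = realloc(c, 7) -> c = 0; heap: [0-6 ALLOC][7-18 FREE][19-41 ALLOC][42-56 FREE]
Op 7: d = malloc(1) -> d = 7; heap: [0-6 ALLOC][7-7 ALLOC][8-18 FREE][19-41 ALLOC][42-56 FREE]
Op 8: free(d) -> (freed d); heap: [0-6 ALLOC][7-18 FREE][19-41 ALLOC][42-56 FREE]
malloc(6): first-fit scan over [0-6 ALLOC][7-18 FREE][19-41 ALLOC][42-56 FREE] -> 7

Answer: 7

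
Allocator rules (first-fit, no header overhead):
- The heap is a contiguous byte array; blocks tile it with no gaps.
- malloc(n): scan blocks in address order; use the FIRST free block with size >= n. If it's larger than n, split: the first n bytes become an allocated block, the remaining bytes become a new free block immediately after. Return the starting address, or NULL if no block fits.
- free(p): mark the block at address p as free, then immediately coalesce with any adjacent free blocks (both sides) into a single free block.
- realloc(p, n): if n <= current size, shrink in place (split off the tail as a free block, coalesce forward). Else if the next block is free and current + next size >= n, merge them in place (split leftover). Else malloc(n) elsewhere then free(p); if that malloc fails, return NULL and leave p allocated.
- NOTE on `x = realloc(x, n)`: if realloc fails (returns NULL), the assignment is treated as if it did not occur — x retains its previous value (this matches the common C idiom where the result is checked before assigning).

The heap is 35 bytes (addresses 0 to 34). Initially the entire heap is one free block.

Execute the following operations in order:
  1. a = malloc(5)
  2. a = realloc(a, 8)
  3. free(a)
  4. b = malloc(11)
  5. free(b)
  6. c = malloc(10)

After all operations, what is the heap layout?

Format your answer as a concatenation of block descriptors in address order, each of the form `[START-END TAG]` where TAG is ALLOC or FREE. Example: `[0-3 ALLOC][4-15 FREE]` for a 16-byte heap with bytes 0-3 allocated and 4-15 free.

Answer: [0-9 ALLOC][10-34 FREE]

Derivation:
Op 1: a = malloc(5) -> a = 0; heap: [0-4 ALLOC][5-34 FREE]
Op 2: a = realloc(a, 8) -> a = 0; heap: [0-7 ALLOC][8-34 FREE]
Op 3: free(a) -> (freed a); heap: [0-34 FREE]
Op 4: b = malloc(11) -> b = 0; heap: [0-10 ALLOC][11-34 FREE]
Op 5: free(b) -> (freed b); heap: [0-34 FREE]
Op 6: c = malloc(10) -> c = 0; heap: [0-9 ALLOC][10-34 FREE]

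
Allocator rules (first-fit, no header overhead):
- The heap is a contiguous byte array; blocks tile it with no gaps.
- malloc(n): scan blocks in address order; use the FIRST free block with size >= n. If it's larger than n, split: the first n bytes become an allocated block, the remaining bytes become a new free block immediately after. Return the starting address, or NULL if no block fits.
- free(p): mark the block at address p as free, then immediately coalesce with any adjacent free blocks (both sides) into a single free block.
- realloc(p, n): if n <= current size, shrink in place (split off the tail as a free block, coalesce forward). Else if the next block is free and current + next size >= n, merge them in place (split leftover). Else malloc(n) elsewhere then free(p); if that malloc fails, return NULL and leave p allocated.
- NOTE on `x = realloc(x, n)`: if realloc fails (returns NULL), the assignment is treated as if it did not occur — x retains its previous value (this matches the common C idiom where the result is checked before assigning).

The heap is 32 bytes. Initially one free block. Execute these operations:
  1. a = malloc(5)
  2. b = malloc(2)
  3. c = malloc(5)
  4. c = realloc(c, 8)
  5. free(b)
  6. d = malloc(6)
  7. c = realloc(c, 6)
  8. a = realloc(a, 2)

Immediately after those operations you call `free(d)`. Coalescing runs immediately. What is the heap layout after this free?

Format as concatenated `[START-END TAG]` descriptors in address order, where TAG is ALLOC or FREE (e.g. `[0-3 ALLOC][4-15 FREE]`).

Op 1: a = malloc(5) -> a = 0; heap: [0-4 ALLOC][5-31 FREE]
Op 2: b = malloc(2) -> b = 5; heap: [0-4 ALLOC][5-6 ALLOC][7-31 FREE]
Op 3: c = malloc(5) -> c = 7; heap: [0-4 ALLOC][5-6 ALLOC][7-11 ALLOC][12-31 FREE]
Op 4: c = realloc(c, 8) -> c = 7; heap: [0-4 ALLOC][5-6 ALLOC][7-14 ALLOC][15-31 FREE]
Op 5: free(b) -> (freed b); heap: [0-4 ALLOC][5-6 FREE][7-14 ALLOC][15-31 FREE]
Op 6: d = malloc(6) -> d = 15; heap: [0-4 ALLOC][5-6 FREE][7-14 ALLOC][15-20 ALLOC][21-31 FREE]
Op 7: c = realloc(c, 6) -> c = 7; heap: [0-4 ALLOC][5-6 FREE][7-12 ALLOC][13-14 FREE][15-20 ALLOC][21-31 FREE]
Op 8: a = realloc(a, 2) -> a = 0; heap: [0-1 ALLOC][2-6 FREE][7-12 ALLOC][13-14 FREE][15-20 ALLOC][21-31 FREE]
free(d): d = 15 -> block [15-20 ALLOC]; mark free, coalesce with adjacent free neighbors -> [0-1 ALLOC][2-6 FREE][7-12 ALLOC][13-31 FREE]

Answer: [0-1 ALLOC][2-6 FREE][7-12 ALLOC][13-31 FREE]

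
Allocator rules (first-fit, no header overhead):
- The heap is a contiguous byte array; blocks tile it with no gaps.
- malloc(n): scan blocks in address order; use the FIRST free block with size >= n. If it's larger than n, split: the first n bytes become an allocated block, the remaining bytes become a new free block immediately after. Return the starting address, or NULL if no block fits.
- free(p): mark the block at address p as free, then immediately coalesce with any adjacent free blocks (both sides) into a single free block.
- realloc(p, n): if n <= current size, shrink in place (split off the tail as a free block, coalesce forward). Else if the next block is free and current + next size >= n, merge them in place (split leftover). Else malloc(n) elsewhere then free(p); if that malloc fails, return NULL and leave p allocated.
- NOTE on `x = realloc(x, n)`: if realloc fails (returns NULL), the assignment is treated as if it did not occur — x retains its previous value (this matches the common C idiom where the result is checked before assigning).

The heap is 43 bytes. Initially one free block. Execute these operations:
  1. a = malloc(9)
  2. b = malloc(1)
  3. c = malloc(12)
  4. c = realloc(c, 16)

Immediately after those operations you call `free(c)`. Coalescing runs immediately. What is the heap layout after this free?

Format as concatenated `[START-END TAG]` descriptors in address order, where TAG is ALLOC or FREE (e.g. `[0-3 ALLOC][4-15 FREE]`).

Op 1: a = malloc(9) -> a = 0; heap: [0-8 ALLOC][9-42 FREE]
Op 2: b = malloc(1) -> b = 9; heap: [0-8 ALLOC][9-9 ALLOC][10-42 FREE]
Op 3: c = malloc(12) -> c = 10; heap: [0-8 ALLOC][9-9 ALLOC][10-21 ALLOC][22-42 FREE]
Op 4: c = realloc(c, 16) -> c = 10; heap: [0-8 ALLOC][9-9 ALLOC][10-25 ALLOC][26-42 FREE]
free(c): c = 10 -> block [10-25 ALLOC]; mark free, coalesce with adjacent free neighbors -> [0-8 ALLOC][9-9 ALLOC][10-42 FREE]

Answer: [0-8 ALLOC][9-9 ALLOC][10-42 FREE]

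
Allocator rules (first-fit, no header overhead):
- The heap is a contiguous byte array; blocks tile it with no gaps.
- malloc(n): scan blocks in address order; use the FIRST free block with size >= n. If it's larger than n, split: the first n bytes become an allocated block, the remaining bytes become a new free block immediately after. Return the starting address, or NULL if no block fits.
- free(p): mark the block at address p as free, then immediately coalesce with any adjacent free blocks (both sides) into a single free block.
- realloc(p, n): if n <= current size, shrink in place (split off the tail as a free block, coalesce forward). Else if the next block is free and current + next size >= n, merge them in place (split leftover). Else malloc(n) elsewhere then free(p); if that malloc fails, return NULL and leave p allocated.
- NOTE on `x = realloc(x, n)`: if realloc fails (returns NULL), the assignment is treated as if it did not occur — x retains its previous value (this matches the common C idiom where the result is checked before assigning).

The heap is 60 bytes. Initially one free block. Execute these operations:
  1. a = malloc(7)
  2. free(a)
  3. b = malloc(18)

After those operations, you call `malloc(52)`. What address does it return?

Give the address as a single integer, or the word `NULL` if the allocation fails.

Op 1: a = malloc(7) -> a = 0; heap: [0-6 ALLOC][7-59 FREE]
Op 2: free(a) -> (freed a); heap: [0-59 FREE]
Op 3: b = malloc(18) -> b = 0; heap: [0-17 ALLOC][18-59 FREE]
malloc(52): first-fit scan over [0-17 ALLOC][18-59 FREE] -> NULL

Answer: NULL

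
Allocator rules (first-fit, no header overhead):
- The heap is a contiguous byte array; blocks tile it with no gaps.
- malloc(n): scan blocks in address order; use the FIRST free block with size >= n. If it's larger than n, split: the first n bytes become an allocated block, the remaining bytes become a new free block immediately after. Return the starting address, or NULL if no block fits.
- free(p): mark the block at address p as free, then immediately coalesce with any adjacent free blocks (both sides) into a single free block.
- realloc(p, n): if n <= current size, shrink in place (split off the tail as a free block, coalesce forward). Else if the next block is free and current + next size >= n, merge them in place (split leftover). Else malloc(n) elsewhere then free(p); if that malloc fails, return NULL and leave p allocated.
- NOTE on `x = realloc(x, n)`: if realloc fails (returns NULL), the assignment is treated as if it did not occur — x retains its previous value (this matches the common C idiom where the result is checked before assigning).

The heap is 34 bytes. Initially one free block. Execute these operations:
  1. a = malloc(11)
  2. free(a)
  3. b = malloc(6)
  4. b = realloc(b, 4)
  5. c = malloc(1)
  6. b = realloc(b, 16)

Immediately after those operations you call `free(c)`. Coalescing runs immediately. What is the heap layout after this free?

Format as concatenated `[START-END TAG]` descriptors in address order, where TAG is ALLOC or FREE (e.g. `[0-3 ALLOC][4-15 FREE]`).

Answer: [0-4 FREE][5-20 ALLOC][21-33 FREE]

Derivation:
Op 1: a = malloc(11) -> a = 0; heap: [0-10 ALLOC][11-33 FREE]
Op 2: free(a) -> (freed a); heap: [0-33 FREE]
Op 3: b = malloc(6) -> b = 0; heap: [0-5 ALLOC][6-33 FREE]
Op 4: b = realloc(b, 4) -> b = 0; heap: [0-3 ALLOC][4-33 FREE]
Op 5: c = malloc(1) -> c = 4; heap: [0-3 ALLOC][4-4 ALLOC][5-33 FREE]
Op 6: b = realloc(b, 16) -> b = 5; heap: [0-3 FREE][4-4 ALLOC][5-20 ALLOC][21-33 FREE]
free(c): c = 4 -> block [4-4 ALLOC]; mark free, coalesce with adjacent free neighbors -> [0-4 FREE][5-20 ALLOC][21-33 FREE]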